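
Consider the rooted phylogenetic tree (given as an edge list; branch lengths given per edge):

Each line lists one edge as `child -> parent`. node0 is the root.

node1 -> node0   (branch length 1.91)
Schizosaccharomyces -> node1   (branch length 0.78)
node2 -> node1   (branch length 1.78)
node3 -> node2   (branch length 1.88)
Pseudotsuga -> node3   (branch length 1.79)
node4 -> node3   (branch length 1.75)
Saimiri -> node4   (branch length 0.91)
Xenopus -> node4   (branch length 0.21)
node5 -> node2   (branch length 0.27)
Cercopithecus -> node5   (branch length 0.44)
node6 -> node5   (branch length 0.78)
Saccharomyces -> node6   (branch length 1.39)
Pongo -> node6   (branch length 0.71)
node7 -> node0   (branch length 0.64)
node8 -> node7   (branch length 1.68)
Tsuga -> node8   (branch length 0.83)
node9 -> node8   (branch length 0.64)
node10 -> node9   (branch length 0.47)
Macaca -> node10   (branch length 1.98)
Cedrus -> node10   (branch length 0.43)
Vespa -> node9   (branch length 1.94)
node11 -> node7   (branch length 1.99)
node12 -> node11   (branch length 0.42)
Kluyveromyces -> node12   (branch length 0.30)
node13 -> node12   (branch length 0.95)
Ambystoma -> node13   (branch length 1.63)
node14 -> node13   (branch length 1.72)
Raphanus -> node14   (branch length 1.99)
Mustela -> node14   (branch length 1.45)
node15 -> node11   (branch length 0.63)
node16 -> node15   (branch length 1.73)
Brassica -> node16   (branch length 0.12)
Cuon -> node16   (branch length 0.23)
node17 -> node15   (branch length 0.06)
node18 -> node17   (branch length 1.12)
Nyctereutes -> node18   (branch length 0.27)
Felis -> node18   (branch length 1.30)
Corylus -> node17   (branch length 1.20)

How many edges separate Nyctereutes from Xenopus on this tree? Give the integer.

The MRCA of Nyctereutes and Xenopus is the root of the tree.
From Nyctereutes up to that node: 6 branches. From Xenopus up to the same node: 5 branches. Total: 6 + 5 = 11.

11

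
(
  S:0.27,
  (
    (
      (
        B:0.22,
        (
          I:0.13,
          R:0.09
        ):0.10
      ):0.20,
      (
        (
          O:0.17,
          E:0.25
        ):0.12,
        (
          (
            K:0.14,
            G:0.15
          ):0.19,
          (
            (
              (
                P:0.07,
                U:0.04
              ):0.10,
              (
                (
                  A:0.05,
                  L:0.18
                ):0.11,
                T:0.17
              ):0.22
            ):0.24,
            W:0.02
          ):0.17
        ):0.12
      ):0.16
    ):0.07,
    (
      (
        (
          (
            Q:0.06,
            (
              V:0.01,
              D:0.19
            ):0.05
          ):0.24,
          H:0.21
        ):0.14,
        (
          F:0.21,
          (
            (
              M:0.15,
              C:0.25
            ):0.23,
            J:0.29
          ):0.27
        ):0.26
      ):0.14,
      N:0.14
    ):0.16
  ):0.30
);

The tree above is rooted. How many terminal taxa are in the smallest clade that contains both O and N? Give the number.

The MRCA of O and N is the node subtending (((B,(I,R)),((O,E),((K,G),(((P,U),((A,L),T)),W)))),((((Q,(V,D)),H),(F,((M,C),J))),N)).
That clade contains 22 terminal taxa: A, B, C, D, E, F, G, H, I, J, K, L, M, N, O, P, Q, R, T, U, V, W.

22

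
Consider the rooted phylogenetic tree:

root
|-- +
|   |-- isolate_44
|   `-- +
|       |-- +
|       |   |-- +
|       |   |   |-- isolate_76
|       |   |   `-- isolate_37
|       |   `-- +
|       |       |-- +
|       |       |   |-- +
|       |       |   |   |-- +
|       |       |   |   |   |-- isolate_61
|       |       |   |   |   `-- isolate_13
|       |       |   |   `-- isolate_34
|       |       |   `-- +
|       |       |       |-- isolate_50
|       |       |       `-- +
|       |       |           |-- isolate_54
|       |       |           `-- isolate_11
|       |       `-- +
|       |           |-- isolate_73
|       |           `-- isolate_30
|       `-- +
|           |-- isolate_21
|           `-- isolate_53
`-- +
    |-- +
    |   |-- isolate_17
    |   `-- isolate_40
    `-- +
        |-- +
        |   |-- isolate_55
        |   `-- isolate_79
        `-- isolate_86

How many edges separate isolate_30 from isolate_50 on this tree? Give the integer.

5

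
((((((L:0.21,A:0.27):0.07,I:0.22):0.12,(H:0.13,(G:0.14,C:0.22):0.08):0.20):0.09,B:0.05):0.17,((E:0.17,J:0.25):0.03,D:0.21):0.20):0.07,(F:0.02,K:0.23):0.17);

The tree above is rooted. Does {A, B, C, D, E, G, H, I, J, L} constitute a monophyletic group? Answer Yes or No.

Yes

The most recent common ancestor of these taxa subtends (((((L,A),I),(H,(G,C))),B),((E,J),D)).
That clade has exactly 10 tips — every listed taxon and nothing else — so the group is monophyletic.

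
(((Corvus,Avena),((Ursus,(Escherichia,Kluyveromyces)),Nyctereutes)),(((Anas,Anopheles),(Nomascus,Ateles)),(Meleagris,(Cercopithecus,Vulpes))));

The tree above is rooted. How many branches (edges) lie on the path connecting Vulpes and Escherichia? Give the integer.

The MRCA of Vulpes and Escherichia is the root of the tree.
From Vulpes up to that node: 4 branches. From Escherichia up to the same node: 5 branches. Total: 4 + 5 = 9.

9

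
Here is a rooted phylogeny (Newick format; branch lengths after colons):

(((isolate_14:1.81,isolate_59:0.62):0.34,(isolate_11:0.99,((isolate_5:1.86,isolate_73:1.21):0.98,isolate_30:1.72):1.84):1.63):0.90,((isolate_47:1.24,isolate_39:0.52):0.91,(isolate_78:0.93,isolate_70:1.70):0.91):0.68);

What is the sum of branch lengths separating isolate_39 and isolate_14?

The path runs isolate_39 → … → MRCA → … → isolate_14; the MRCA is the root of the tree.
Branch lengths along that path: 0.52 + 0.91 + 0.68 + 0.90 + 0.34 + 1.81 = 5.16.

5.16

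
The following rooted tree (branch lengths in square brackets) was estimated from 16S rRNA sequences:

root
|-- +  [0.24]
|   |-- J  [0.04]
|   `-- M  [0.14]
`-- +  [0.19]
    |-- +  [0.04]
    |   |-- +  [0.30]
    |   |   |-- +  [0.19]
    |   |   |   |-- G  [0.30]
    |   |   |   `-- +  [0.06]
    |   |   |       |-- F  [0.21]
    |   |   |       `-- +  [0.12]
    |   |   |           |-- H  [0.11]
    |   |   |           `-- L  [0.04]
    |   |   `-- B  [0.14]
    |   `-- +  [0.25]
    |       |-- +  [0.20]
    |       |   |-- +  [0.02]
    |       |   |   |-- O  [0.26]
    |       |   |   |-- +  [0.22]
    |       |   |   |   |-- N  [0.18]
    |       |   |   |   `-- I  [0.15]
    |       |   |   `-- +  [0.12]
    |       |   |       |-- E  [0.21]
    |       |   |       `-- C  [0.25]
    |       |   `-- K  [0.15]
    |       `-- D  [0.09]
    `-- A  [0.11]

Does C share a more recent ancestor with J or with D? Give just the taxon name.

The MRCA of C and D subtends (((O,(N,I),(E,C)),K),D) (7 taxa).
The MRCA of C and J is the root, subtending the entire tree (15 taxa).
The first is nested inside the second, so C shares a more recent common ancestor with D.

D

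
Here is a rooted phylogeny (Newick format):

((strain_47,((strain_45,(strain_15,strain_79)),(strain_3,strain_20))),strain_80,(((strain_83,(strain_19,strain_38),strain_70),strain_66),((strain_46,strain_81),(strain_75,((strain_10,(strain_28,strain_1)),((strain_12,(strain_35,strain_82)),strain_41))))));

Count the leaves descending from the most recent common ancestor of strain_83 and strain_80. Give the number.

22

The MRCA of strain_83 and strain_80 is the root, so the clade is the entire tree.
That clade contains 22 terminal taxa: strain_1, strain_10, strain_12, strain_15, strain_19, strain_20, strain_28, strain_3, strain_35, strain_38, strain_41, strain_45, strain_46, strain_47, strain_66, strain_70, strain_75, strain_79, strain_80, strain_81, strain_82, strain_83.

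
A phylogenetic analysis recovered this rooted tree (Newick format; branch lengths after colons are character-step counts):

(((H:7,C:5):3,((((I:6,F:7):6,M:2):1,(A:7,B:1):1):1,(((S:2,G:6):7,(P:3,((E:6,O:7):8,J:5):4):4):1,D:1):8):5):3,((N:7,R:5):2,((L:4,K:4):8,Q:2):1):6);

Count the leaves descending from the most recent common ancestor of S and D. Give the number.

The MRCA of S and D is the node subtending (((S,G),(P,((E,O),J))),D).
That clade contains 7 terminal taxa: D, E, G, J, O, P, S.

7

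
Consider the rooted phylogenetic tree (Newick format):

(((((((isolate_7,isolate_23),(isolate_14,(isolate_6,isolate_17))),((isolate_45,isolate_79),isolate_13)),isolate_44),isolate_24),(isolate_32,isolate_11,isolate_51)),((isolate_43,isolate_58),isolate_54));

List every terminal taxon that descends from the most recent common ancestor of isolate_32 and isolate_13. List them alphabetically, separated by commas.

Tracing isolate_32: it sits inside (isolate_32,isolate_11,isolate_51).
Tracing isolate_13: it sits inside ((isolate_45,isolate_79),isolate_13).
The smallest clade enclosing both is ((((((isolate_7,isolate_23),(isolate_14,(isolate_6,isolate_17))),((isolate_45,isolate_79),isolate_13)),isolate_44),isolate_24),(isolate_32,isolate_11,isolate_51)); the answer is its 13 terminal taxa in alphabetical order.

isolate_11, isolate_13, isolate_14, isolate_17, isolate_23, isolate_24, isolate_32, isolate_44, isolate_45, isolate_51, isolate_6, isolate_7, isolate_79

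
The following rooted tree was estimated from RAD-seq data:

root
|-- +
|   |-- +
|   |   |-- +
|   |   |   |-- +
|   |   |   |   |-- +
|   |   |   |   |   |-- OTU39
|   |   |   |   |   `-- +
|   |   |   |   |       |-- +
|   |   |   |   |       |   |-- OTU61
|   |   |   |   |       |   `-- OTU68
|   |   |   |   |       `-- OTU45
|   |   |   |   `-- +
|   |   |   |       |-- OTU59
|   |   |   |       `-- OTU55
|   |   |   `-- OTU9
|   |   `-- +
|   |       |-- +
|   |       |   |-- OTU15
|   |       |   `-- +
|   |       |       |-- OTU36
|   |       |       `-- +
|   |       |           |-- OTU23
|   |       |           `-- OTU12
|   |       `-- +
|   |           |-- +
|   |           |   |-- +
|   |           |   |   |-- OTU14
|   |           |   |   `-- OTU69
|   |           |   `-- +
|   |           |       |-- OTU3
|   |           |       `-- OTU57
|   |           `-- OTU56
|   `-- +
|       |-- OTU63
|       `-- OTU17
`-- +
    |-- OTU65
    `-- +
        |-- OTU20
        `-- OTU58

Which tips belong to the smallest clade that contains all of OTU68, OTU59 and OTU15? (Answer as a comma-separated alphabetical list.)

OTU12, OTU14, OTU15, OTU23, OTU3, OTU36, OTU39, OTU45, OTU55, OTU56, OTU57, OTU59, OTU61, OTU68, OTU69, OTU9

Tracing OTU68: it sits inside (OTU61,OTU68).
Tracing OTU59: it sits inside (OTU59,OTU55).
Tracing OTU15: it sits inside (OTU15,(OTU36,(OTU23,OTU12))).
The smallest clade enclosing all 3 is ((((OTU39,((OTU61,OTU68),OTU45)),(OTU59,OTU55)),OTU9),((OTU15,(OTU36,(OTU23,OTU12))),(((OTU14,OTU69),(OTU3,OTU57)),OTU56))); the answer is its 16 terminal taxa in alphabetical order.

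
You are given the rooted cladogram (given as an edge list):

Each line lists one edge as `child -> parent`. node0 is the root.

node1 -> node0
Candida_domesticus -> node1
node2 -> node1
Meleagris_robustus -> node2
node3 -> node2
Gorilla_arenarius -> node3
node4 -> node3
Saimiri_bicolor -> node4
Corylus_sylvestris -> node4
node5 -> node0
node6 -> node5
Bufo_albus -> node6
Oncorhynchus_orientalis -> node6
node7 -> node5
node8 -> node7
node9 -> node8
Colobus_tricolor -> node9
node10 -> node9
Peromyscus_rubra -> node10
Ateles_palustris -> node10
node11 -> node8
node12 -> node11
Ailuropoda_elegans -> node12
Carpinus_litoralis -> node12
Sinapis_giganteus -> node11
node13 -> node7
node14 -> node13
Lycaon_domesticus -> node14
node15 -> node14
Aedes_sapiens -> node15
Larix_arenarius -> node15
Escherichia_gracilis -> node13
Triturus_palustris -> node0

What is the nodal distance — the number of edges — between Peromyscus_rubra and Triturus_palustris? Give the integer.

The MRCA of Peromyscus_rubra and Triturus_palustris is the root of the tree.
From Peromyscus_rubra up to that node: 6 branches. From Triturus_palustris up to the same node: 1 branch. Total: 6 + 1 = 7.

7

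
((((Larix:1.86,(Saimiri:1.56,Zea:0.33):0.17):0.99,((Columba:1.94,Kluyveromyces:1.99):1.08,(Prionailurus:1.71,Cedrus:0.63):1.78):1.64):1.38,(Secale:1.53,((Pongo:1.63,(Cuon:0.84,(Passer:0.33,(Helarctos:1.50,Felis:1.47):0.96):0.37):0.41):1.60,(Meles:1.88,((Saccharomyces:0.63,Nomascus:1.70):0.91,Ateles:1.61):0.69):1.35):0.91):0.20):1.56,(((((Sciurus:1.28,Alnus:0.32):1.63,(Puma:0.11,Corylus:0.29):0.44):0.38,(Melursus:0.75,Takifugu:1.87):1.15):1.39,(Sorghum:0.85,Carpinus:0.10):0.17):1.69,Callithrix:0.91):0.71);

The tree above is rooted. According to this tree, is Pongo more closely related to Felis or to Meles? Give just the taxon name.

Felis

The MRCA of Pongo and Felis subtends (Pongo,(Cuon,(Passer,(Helarctos,Felis)))) (5 taxa).
The MRCA of Pongo and Meles subtends ((Pongo,(Cuon,(Passer,(Helarctos,Felis)))),(Meles,((Saccharomyces,Nomascus),Ateles))) (9 taxa).
The first is nested inside the second, so Pongo shares a more recent common ancestor with Felis.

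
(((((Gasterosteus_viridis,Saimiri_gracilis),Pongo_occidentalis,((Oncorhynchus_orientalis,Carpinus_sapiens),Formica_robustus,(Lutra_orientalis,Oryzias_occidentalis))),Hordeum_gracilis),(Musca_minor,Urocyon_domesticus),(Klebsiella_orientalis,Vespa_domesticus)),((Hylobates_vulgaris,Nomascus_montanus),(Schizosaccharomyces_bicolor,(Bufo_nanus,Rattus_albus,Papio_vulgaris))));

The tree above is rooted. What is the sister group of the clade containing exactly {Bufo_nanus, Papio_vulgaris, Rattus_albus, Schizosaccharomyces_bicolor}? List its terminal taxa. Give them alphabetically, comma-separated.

The clade containing exactly {Bufo_nanus, Papio_vulgaris, Rattus_albus, Schizosaccharomyces_bicolor} attaches to the tree at the node subtending ((Hylobates_vulgaris,Nomascus_montanus),(Schizosaccharomyces_bicolor,(Bufo_nanus,Rattus_albus,Papio_vulgaris))).
The other lineage descending from that same node — the sister group — is (Hylobates_vulgaris,Nomascus_montanus); its 2 tips in alphabetical order are the answer.

Hylobates_vulgaris, Nomascus_montanus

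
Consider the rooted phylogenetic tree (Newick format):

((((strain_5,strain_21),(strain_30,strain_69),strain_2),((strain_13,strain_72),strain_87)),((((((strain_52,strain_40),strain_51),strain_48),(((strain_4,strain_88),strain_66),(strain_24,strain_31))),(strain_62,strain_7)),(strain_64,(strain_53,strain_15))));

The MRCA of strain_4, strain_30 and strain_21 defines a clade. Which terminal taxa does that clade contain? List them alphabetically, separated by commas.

strain_13, strain_15, strain_2, strain_21, strain_24, strain_30, strain_31, strain_4, strain_40, strain_48, strain_5, strain_51, strain_52, strain_53, strain_62, strain_64, strain_66, strain_69, strain_7, strain_72, strain_87, strain_88

Tracing strain_4: it sits inside (strain_4,strain_88).
Tracing strain_30: it sits inside (strain_30,strain_69).
Tracing strain_21: it sits inside (strain_5,strain_21).
The smallest clade enclosing all 3 is the whole tree (their MRCA is the root), so the answer is all 22 tips in alphabetical order.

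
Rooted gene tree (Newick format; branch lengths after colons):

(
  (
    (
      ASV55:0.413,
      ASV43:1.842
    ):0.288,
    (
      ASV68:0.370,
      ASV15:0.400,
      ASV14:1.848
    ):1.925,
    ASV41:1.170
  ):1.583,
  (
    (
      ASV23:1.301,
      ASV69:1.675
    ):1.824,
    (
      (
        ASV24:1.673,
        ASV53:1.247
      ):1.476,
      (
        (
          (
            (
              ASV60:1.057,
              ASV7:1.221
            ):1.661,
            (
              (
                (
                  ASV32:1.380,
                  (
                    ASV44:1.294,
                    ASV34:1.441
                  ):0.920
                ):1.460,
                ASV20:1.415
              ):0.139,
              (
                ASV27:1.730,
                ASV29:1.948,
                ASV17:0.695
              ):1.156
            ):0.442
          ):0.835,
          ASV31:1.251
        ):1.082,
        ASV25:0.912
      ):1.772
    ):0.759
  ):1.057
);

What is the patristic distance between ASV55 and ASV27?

The path runs ASV55 → … → MRCA → … → ASV27; the MRCA is the root of the tree.
Branch lengths along that path: 0.413 + 0.288 + 1.583 + 1.057 + 0.759 + 1.772 + 1.082 + 0.835 + 0.442 + 1.156 + 1.730 = 11.117.

11.117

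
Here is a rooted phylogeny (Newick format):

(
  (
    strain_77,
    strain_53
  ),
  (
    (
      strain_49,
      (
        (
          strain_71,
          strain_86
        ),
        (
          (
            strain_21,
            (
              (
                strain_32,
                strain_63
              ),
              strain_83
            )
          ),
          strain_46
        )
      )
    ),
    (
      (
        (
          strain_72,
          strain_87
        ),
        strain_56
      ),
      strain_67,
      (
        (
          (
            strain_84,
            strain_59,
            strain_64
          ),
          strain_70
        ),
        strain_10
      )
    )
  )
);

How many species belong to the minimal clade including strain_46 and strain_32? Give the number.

The MRCA of strain_46 and strain_32 is the node subtending ((strain_21,((strain_32,strain_63),strain_83)),strain_46).
That clade contains 5 terminal taxa: strain_21, strain_32, strain_46, strain_63, strain_83.

5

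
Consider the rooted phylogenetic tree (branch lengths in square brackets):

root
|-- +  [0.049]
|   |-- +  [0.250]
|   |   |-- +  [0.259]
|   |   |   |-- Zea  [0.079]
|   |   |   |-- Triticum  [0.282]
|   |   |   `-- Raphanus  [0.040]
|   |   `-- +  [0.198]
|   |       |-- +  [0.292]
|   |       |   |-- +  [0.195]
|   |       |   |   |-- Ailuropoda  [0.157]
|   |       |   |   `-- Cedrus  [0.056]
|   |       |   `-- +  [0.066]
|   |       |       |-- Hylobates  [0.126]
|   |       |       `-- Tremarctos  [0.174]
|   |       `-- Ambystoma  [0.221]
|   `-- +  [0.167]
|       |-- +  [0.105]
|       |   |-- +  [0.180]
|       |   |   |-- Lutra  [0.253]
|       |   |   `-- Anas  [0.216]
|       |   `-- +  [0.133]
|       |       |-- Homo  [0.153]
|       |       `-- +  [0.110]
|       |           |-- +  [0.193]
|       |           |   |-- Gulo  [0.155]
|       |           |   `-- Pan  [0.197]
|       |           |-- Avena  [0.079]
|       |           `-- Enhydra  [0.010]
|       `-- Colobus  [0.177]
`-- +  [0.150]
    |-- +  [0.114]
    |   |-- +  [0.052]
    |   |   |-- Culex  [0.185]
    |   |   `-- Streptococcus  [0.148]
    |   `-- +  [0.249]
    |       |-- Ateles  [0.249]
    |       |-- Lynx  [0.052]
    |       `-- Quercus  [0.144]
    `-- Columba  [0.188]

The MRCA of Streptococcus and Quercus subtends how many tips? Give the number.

5

The MRCA of Streptococcus and Quercus is the node subtending ((Culex,Streptococcus),(Ateles,Lynx,Quercus)).
That clade contains 5 terminal taxa: Ateles, Culex, Lynx, Quercus, Streptococcus.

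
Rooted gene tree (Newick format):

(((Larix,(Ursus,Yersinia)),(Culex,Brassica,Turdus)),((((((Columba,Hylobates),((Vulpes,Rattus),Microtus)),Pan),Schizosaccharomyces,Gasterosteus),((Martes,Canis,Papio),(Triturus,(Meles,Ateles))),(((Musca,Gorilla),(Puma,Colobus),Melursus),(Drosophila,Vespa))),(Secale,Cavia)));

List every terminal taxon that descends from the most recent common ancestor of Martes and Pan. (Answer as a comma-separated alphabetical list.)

Tracing Martes: it sits inside (Martes,Canis,Papio).
Tracing Pan: it sits inside (((Columba,Hylobates),((Vulpes,Rattus),Microtus)),Pan).
The smallest clade enclosing both is (((((Columba,Hylobates),((Vulpes,Rattus),Microtus)),Pan),Schizosaccharomyces,Gasterosteus),((Martes,Canis,Papio),(Triturus,(Meles,Ateles))),(((Musca,Gorilla),(Puma,Colobus),Melursus),(Drosophila,Vespa))); the answer is its 21 terminal taxa in alphabetical order.

Ateles, Canis, Colobus, Columba, Drosophila, Gasterosteus, Gorilla, Hylobates, Martes, Meles, Melursus, Microtus, Musca, Pan, Papio, Puma, Rattus, Schizosaccharomyces, Triturus, Vespa, Vulpes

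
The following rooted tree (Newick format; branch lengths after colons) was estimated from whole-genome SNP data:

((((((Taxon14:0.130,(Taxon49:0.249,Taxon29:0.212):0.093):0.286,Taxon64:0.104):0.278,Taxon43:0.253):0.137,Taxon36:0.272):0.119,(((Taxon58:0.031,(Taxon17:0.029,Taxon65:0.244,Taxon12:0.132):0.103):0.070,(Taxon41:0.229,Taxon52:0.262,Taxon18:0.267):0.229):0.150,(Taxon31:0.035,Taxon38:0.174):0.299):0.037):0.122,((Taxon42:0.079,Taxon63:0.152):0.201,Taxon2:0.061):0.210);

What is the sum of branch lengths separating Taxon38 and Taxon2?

The path runs Taxon38 → … → MRCA → … → Taxon2; the MRCA is the root of the tree.
Branch lengths along that path: 0.174 + 0.299 + 0.037 + 0.122 + 0.210 + 0.061 = 0.903.

0.903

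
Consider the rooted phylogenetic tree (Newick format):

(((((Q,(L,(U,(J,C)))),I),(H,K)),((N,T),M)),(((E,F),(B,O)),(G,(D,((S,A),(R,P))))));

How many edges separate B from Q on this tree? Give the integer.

9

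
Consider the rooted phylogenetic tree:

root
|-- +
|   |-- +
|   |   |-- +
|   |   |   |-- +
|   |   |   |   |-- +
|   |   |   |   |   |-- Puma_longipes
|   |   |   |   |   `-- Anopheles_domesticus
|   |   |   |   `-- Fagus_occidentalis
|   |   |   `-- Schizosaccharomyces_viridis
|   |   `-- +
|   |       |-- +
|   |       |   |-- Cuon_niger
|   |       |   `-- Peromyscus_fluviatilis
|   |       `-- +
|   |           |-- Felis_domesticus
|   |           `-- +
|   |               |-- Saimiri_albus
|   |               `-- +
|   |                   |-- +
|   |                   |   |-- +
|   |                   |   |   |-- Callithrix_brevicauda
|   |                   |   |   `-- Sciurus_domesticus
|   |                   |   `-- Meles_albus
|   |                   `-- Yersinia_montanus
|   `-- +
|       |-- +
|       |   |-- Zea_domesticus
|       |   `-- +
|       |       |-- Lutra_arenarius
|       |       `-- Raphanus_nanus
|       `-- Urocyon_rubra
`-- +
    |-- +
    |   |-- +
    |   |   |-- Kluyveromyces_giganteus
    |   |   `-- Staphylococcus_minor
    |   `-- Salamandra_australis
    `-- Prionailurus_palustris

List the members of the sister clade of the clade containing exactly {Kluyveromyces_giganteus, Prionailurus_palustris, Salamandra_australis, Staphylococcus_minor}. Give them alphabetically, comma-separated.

Anopheles_domesticus, Callithrix_brevicauda, Cuon_niger, Fagus_occidentalis, Felis_domesticus, Lutra_arenarius, Meles_albus, Peromyscus_fluviatilis, Puma_longipes, Raphanus_nanus, Saimiri_albus, Schizosaccharomyces_viridis, Sciurus_domesticus, Urocyon_rubra, Yersinia_montanus, Zea_domesticus

The clade containing exactly {Kluyveromyces_giganteus, Prionailurus_palustris, Salamandra_australis, Staphylococcus_minor} attaches directly to the root of the tree.
The other lineage descending from that same node — the sister group — is (((((Puma_longipes,Anopheles_domesticus),Fagus_occidentalis),Schizosaccharomyces_viridis),((Cuon_niger,Peromyscus_fluviatilis),(Felis_domesticus,(Saimiri_albus,(((Callithrix_brevicauda,Sciurus_domesticus),Meles_albus),Yersinia_montanus))))),((Zea_domesticus,(Lutra_arenarius,Raphanus_nanus)),Urocyon_rubra)); its 16 tips in alphabetical order are the answer.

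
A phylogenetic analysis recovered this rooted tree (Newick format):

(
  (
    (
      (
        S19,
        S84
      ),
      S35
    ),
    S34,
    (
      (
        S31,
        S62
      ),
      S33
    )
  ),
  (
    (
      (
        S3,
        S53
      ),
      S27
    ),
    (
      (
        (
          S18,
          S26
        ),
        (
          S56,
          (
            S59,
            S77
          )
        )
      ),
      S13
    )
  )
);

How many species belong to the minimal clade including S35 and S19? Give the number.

3

The MRCA of S35 and S19 is the node subtending ((S19,S84),S35).
That clade contains 3 terminal taxa: S19, S35, S84.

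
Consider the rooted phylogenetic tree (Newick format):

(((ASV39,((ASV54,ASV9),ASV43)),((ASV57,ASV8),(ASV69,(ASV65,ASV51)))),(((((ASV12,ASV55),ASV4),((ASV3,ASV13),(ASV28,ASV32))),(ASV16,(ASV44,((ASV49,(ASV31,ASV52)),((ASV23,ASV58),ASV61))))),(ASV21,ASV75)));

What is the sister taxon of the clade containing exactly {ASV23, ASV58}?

The clade containing exactly {ASV23, ASV58} attaches to the tree at the node subtending ((ASV23,ASV58),ASV61).
The other lineage descending from that same node — the sister group — is the single tip ASV61.

ASV61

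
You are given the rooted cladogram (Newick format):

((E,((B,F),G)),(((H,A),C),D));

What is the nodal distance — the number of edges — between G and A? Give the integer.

7

The MRCA of G and A is the root of the tree.
From G up to that node: 3 branches. From A up to the same node: 4 branches. Total: 3 + 4 = 7.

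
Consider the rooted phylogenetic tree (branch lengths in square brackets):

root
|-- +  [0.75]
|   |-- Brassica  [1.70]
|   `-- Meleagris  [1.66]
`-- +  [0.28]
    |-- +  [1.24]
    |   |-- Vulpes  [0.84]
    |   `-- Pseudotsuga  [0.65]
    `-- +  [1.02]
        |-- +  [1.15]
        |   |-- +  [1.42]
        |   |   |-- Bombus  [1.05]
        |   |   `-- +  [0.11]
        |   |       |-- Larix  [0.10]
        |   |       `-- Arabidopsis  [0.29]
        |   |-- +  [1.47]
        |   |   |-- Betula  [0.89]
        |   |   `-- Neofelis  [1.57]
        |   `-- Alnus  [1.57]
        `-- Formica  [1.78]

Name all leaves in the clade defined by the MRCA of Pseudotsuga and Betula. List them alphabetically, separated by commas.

Alnus, Arabidopsis, Betula, Bombus, Formica, Larix, Neofelis, Pseudotsuga, Vulpes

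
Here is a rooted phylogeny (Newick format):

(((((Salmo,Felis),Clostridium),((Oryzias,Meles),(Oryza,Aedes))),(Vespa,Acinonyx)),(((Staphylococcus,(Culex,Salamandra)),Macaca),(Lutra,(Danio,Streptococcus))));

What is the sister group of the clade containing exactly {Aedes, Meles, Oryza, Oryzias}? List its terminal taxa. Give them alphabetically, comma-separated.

Clostridium, Felis, Salmo

The clade containing exactly {Aedes, Meles, Oryza, Oryzias} attaches to the tree at the node subtending (((Salmo,Felis),Clostridium),((Oryzias,Meles),(Oryza,Aedes))).
The other lineage descending from that same node — the sister group — is ((Salmo,Felis),Clostridium); its 3 tips in alphabetical order are the answer.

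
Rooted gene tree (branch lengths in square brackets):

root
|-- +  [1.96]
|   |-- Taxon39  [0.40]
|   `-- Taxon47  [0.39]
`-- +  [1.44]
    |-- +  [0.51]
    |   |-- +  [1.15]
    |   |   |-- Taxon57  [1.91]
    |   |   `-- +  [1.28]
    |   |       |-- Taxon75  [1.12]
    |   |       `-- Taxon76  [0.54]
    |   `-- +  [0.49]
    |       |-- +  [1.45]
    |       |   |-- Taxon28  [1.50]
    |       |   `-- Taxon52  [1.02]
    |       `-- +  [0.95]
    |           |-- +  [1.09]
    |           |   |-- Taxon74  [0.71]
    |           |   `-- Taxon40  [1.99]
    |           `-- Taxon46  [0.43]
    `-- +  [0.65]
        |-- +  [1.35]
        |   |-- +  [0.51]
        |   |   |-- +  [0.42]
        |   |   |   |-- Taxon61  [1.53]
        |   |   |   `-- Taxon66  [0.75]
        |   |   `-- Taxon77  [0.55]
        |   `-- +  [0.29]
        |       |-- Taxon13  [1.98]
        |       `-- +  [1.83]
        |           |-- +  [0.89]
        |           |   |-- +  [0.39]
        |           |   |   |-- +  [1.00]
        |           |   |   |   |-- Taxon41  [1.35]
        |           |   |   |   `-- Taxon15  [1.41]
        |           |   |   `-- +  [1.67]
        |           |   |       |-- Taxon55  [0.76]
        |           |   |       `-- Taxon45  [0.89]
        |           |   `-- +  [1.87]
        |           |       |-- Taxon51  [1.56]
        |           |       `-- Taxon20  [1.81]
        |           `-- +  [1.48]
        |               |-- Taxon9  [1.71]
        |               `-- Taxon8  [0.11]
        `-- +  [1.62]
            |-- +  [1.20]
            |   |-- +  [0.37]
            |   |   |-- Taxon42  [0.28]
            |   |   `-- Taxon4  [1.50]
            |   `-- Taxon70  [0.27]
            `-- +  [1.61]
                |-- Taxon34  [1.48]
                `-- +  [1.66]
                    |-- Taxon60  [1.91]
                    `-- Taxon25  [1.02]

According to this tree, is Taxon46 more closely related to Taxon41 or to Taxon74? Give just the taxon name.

The MRCA of Taxon46 and Taxon74 subtends ((Taxon74,Taxon40),Taxon46) (3 taxa).
The MRCA of Taxon46 and Taxon41 subtends (((Taxon57,(Taxon75,Taxon76)),((Taxon28,Taxon52),((Taxon74,Taxon40),Taxon46))),((((Taxon61,Taxon66),Taxon77),(Taxon13,((((Taxon41,Taxon15),(Taxon55,Taxon45)),(Taxon51,Taxon20)),(Taxon9,Taxon8)))),(((Taxon42,Taxon4),Taxon70),(Taxon34,(Taxon60,Taxon25))))) (26 taxa).
The first is nested inside the second, so Taxon46 shares a more recent common ancestor with Taxon74.

Taxon74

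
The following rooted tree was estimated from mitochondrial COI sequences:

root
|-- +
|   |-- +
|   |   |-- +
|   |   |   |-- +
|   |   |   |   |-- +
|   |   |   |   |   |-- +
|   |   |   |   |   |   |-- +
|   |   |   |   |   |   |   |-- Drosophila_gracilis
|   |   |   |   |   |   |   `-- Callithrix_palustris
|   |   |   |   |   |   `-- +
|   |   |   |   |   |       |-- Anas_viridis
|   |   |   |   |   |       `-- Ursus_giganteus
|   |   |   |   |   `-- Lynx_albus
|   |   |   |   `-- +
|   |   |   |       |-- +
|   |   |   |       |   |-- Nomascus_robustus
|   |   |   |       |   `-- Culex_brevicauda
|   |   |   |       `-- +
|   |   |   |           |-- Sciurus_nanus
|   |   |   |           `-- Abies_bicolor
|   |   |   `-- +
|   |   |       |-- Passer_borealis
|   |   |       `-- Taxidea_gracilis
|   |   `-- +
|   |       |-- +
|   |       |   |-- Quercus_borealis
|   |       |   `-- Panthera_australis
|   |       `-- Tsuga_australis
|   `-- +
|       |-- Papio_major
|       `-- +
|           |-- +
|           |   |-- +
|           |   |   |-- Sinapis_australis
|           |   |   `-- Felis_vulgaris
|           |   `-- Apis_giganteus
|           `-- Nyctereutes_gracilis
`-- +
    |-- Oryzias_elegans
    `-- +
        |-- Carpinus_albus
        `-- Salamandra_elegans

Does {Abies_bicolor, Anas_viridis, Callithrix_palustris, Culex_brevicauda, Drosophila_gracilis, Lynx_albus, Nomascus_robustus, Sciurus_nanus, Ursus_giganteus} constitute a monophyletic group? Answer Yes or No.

The most recent common ancestor of these taxa subtends ((((Drosophila_gracilis,Callithrix_palustris),(Anas_viridis,Ursus_giganteus)),Lynx_albus),((Nomascus_robustus,Culex_brevicauda),(Sciurus_nanus,Abies_bicolor))).
That clade has exactly 9 tips — every listed taxon and nothing else — so the group is monophyletic.

Yes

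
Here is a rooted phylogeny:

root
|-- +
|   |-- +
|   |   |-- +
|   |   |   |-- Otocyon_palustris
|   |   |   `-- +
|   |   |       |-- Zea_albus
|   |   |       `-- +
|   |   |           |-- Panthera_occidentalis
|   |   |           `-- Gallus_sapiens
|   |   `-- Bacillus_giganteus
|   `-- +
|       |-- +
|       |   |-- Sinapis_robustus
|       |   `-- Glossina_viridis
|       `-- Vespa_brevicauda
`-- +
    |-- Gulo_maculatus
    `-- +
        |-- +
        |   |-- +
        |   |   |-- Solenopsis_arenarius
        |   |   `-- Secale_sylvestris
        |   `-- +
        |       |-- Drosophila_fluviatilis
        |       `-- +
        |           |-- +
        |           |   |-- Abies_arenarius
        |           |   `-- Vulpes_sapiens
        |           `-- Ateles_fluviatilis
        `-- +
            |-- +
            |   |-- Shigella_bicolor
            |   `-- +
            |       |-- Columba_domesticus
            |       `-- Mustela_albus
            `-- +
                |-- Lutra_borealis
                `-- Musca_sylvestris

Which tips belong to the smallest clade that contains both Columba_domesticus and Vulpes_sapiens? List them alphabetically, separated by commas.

Abies_arenarius, Ateles_fluviatilis, Columba_domesticus, Drosophila_fluviatilis, Lutra_borealis, Musca_sylvestris, Mustela_albus, Secale_sylvestris, Shigella_bicolor, Solenopsis_arenarius, Vulpes_sapiens

Tracing Columba_domesticus: it sits inside (Columba_domesticus,Mustela_albus).
Tracing Vulpes_sapiens: it sits inside (Abies_arenarius,Vulpes_sapiens).
The smallest clade enclosing both is (((Solenopsis_arenarius,Secale_sylvestris),(Drosophila_fluviatilis,((Abies_arenarius,Vulpes_sapiens),Ateles_fluviatilis))),((Shigella_bicolor,(Columba_domesticus,Mustela_albus)),(Lutra_borealis,Musca_sylvestris))); the answer is its 11 terminal taxa in alphabetical order.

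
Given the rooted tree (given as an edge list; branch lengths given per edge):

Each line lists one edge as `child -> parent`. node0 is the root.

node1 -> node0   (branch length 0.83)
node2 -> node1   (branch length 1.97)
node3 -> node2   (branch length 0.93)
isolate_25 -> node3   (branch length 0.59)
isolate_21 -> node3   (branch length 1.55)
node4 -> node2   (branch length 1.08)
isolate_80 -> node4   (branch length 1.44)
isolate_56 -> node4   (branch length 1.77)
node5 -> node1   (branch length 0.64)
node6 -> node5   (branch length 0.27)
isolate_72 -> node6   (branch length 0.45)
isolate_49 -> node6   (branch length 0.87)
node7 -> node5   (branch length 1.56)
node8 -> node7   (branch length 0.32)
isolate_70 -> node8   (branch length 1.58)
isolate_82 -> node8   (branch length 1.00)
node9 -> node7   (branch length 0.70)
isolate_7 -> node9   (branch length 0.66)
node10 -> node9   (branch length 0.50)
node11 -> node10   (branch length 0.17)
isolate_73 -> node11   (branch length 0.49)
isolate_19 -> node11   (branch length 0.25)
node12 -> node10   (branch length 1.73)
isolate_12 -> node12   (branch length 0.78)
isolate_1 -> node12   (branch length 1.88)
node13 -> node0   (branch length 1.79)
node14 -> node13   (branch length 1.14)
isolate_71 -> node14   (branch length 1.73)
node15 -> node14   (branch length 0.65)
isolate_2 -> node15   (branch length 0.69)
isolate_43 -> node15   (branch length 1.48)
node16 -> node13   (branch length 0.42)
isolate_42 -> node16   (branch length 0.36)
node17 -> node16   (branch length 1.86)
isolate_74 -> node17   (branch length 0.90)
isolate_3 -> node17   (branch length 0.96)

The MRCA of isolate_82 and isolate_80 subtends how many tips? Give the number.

The MRCA of isolate_82 and isolate_80 is the node subtending (((isolate_25,isolate_21),(isolate_80,isolate_56)),((isolate_72,isolate_49),((isolate_70,isolate_82),(isolate_7,((isolate_73,isolate_19),(isolate_12,isolate_1)))))).
That clade contains 13 terminal taxa: isolate_1, isolate_12, isolate_19, isolate_21, isolate_25, isolate_49, isolate_56, isolate_7, isolate_70, isolate_72, isolate_73, isolate_80, isolate_82.

13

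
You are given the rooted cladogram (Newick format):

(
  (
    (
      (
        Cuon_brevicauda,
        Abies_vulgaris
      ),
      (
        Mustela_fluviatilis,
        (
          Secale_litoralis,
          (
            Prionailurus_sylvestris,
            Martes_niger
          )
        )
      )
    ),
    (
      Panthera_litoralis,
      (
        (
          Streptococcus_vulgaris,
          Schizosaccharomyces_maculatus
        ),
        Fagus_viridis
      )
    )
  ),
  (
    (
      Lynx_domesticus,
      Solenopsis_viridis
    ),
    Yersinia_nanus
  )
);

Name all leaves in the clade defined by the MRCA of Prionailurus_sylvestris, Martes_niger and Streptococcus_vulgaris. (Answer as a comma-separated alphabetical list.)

Abies_vulgaris, Cuon_brevicauda, Fagus_viridis, Martes_niger, Mustela_fluviatilis, Panthera_litoralis, Prionailurus_sylvestris, Schizosaccharomyces_maculatus, Secale_litoralis, Streptococcus_vulgaris

Tracing Prionailurus_sylvestris: it sits inside (Prionailurus_sylvestris,Martes_niger).
Tracing Martes_niger: it sits inside (Prionailurus_sylvestris,Martes_niger).
Tracing Streptococcus_vulgaris: it sits inside (Streptococcus_vulgaris,Schizosaccharomyces_maculatus).
The smallest clade enclosing all 3 is (((Cuon_brevicauda,Abies_vulgaris),(Mustela_fluviatilis,(Secale_litoralis,(Prionailurus_sylvestris,Martes_niger)))),(Panthera_litoralis,((Streptococcus_vulgaris,Schizosaccharomyces_maculatus),Fagus_viridis))); the answer is its 10 terminal taxa in alphabetical order.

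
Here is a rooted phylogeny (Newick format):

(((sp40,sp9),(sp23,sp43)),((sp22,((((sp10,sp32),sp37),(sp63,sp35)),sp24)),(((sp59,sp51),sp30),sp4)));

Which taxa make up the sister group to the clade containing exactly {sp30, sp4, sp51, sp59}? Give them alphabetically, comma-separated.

sp10, sp22, sp24, sp32, sp35, sp37, sp63

The clade containing exactly {sp30, sp4, sp51, sp59} attaches to the tree at the node subtending ((sp22,((((sp10,sp32),sp37),(sp63,sp35)),sp24)),(((sp59,sp51),sp30),sp4)).
The other lineage descending from that same node — the sister group — is (sp22,((((sp10,sp32),sp37),(sp63,sp35)),sp24)); its 7 tips in alphabetical order are the answer.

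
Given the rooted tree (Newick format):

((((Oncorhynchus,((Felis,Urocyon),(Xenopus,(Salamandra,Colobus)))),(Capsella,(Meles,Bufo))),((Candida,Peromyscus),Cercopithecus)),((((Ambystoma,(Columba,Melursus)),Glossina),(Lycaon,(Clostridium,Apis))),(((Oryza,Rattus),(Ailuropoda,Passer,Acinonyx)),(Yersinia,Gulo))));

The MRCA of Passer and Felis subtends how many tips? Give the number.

26

The MRCA of Passer and Felis is the root, so the clade is the entire tree.
That clade contains 26 terminal taxa: Acinonyx, Ailuropoda, Ambystoma, Apis, Bufo, Candida, Capsella, Cercopithecus, Clostridium, Colobus, Columba, Felis, Glossina, Gulo, Lycaon, Meles, Melursus, Oncorhynchus, Oryza, Passer, Peromyscus, Rattus, Salamandra, Urocyon, Xenopus, Yersinia.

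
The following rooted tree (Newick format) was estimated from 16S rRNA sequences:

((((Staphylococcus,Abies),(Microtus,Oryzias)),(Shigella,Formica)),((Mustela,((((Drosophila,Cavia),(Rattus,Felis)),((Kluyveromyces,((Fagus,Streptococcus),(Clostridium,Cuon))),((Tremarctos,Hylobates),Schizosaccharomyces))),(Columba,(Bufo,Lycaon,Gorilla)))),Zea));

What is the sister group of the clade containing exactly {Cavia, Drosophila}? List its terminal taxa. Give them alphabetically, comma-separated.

Felis, Rattus

The clade containing exactly {Cavia, Drosophila} attaches to the tree at the node subtending ((Drosophila,Cavia),(Rattus,Felis)).
The other lineage descending from that same node — the sister group — is (Rattus,Felis); its 2 tips in alphabetical order are the answer.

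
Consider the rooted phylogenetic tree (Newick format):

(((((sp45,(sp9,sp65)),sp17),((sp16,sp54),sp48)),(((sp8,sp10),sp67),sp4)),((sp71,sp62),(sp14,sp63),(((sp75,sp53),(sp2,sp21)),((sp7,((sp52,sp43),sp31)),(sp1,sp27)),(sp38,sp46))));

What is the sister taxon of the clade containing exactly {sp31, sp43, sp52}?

The clade containing exactly {sp31, sp43, sp52} attaches to the tree at the node subtending (sp7,((sp52,sp43),sp31)).
The other lineage descending from that same node — the sister group — is the single tip sp7.

sp7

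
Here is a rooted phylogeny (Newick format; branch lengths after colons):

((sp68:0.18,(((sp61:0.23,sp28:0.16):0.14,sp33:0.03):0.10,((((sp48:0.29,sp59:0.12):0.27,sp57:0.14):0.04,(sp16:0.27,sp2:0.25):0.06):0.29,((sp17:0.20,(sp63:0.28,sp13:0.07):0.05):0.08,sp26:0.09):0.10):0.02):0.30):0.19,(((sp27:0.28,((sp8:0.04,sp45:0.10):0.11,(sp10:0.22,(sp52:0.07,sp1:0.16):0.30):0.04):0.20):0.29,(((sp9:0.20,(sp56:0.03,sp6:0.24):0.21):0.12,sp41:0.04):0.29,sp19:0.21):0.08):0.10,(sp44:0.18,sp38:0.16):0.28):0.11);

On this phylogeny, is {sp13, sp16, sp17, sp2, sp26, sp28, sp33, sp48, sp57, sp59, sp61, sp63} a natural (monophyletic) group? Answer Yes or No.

The most recent common ancestor of these taxa subtends (((sp61,sp28),sp33),((((sp48,sp59),sp57),(sp16,sp2)),((sp17,(sp63,sp13)),sp26))).
That clade has exactly 12 tips — every listed taxon and nothing else — so the group is monophyletic.

Yes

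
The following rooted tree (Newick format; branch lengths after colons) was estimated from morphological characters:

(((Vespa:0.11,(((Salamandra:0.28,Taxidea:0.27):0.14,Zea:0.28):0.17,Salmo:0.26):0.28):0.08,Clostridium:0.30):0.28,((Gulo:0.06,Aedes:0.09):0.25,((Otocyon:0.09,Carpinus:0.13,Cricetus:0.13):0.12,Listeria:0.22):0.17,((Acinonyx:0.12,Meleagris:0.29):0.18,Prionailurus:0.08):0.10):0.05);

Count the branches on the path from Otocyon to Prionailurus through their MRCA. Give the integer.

5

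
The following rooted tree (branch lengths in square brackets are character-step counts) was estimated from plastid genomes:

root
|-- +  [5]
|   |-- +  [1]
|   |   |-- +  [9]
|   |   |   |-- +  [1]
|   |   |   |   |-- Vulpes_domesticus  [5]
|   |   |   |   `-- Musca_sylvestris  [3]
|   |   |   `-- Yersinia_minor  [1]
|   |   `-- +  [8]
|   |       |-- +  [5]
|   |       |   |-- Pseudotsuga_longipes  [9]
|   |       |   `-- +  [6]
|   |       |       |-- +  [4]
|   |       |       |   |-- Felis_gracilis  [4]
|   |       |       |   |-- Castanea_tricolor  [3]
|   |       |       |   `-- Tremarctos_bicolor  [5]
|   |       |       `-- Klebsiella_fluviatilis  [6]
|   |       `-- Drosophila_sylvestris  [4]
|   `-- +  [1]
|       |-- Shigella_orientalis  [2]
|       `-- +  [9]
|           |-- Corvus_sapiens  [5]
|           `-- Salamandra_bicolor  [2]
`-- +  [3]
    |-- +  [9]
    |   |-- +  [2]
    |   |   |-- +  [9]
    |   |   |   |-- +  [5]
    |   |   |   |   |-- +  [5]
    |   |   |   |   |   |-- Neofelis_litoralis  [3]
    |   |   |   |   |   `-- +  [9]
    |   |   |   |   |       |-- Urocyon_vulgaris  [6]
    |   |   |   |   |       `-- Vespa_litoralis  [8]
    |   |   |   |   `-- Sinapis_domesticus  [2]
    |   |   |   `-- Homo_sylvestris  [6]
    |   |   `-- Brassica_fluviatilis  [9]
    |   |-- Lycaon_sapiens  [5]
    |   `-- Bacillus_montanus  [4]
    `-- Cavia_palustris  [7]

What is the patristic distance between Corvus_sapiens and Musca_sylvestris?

29

The path runs Corvus_sapiens → … → MRCA → … → Musca_sylvestris; the MRCA is the node subtending ((((Vulpes_domesticus,Musca_sylvestris),Yersinia_minor),((Pseudotsuga_longipes,((Felis_gracilis,Castanea_tricolor,Tremarctos_bicolor),Klebsiella_fluviatilis)),Drosophila_sylvestris)),(Shigella_orientalis,(Corvus_sapiens,Salamandra_bicolor))).
Branch lengths along that path: 5 + 9 + 1 + 1 + 9 + 1 + 3 = 29.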